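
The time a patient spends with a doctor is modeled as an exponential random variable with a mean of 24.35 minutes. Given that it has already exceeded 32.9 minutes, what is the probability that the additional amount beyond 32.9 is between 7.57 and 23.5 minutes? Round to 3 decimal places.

0.352

The rate is λ = 1/24.35 = 0.0410678 per minute.
Memoryless: the residual past 32.9 is again Exp(λ).
P(7.57 < residual < 23.5) = e^(−λ·7.57) − e^(−λ·23.5) = 0.73280 − 0.38095 ≈ 0.352.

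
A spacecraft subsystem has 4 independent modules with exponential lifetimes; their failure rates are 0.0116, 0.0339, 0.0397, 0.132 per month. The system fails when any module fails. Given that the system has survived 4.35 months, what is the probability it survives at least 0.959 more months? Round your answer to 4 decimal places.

Time to first failure ~ Exp(Σλ) with Σλ = 0.2172.
By memorylessness, P(T > 4.35+0.959 | T > 4.35) = P(T > 0.959) = e^(−0.2172·0.959) ≈ 0.8120.

0.8120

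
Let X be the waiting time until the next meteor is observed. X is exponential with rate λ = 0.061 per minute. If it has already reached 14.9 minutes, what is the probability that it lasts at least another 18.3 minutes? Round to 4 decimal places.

P(X > s+t | X > s) = e^(−λ(s+t))/e^(−λs) = e^(−λt), independent of s = 14.9.
P(X > 18.3) = e^(−1.1163) ≈ 0.3275.

0.3275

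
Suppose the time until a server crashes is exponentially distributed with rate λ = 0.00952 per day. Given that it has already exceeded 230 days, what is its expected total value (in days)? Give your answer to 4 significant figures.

335.0

By memorylessness, E[X | X > 230] = 230 + 1/λ = 230 + 105.042 = 335.042 days.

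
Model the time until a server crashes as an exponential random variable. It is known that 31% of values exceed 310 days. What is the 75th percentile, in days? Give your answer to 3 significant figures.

367

e^(−λ·310) = 0.31 ⇒ λ = −ln(0.31)/310 = 0.00377801.
75th percentile: 1 − e^(−λt) = 0.75, t = −ln(0.25)/λ = 366.938 days.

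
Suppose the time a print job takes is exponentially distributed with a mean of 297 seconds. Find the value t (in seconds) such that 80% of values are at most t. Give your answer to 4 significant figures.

The rate is λ = 1/297 = 0.003367 per second.
Set 1 − e^(−λt) = 0.8, so t = −ln(0.2)/λ = 1.6094/0.003367 ≈ 478.003 seconds.

478.0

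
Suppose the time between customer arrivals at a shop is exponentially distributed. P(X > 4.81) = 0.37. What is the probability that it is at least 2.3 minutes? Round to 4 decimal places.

e^(−λ·4.81) = 0.37 ⇒ λ = −ln(0.37)/4.81 = 0.206705.
P(X > 2.3) = e^(−0.206705·2.3) = e^(−0.47542) ≈ 0.6216.

0.6216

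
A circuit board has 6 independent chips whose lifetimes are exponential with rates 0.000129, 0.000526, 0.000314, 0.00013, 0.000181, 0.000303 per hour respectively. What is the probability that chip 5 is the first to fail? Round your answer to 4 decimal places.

The time to first failure is exponential with rate Σλ = 0.000129 + 0.000526 + 0.000314 + 0.00013 + 0.000181 + 0.000303 = 0.001583.
P(chip 5 first) = λ_5/Σλ = 0.000181/0.001583 ≈ 0.1143.

0.1143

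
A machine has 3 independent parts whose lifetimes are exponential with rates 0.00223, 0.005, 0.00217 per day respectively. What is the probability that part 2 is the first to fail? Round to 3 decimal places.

0.532

The time to first failure is exponential with rate Σλ = 0.00223 + 0.005 + 0.00217 = 0.0094.
P(part 2 first) = λ_2/Σλ = 0.005/0.0094 ≈ 0.532.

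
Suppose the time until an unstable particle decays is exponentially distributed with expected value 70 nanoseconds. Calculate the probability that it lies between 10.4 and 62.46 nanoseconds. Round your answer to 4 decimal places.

The rate is λ = 1/70 = 0.0142857 per nanosecond.
P(10.4 < X < 62.46) = e^(−λ·10.4) − e^(−λ·62.46) = 0.86194 − 0.40972 ≈ 0.4522.

0.4522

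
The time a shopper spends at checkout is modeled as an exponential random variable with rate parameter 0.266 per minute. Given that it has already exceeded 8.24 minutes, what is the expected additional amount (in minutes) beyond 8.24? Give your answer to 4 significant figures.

3.759

By memorylessness, the remaining amount past any threshold is again Exp(λ) with mean 1/λ = 3.7594 minutes.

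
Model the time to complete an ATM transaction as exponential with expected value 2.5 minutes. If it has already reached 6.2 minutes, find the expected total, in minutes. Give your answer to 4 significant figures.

8.700

The rate is λ = 1/2.5 = 0.4 per minute.
By memorylessness, E[X | X > 6.2] = 6.2 + 1/λ = 6.2 + 2.5 = 8.7 minutes.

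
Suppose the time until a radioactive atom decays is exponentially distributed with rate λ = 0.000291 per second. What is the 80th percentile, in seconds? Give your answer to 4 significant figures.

5531

Set 1 − e^(−λt) = 0.8, so t = −ln(0.2)/λ = 1.6094/0.000291 ≈ 5530.71 seconds.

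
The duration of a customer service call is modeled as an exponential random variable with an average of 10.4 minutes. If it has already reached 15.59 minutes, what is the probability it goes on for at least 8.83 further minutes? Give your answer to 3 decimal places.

The rate is λ = 1/10.4 = 0.0961538 per minute.
By the memoryless property, P(X > 15.59+8.83 | X > 15.59) = P(X > 8.83).
P(X > 8.83) = e^(−0.84904) ≈ 0.428.

0.428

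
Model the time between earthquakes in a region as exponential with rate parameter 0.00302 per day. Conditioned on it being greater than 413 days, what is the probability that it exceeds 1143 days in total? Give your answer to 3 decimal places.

0.110

The exponential is memoryless, so the remaining time is again Exp(λ): the condition X > 413 is irrelevant.
P(X > 730) = e^(−2.2046) ≈ 0.110.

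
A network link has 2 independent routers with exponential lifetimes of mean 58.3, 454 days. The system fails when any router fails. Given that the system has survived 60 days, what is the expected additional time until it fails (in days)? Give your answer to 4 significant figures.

First-failure rate Σλ = 1/58.3 + 1/454 = 0.0193553.
By memorylessness the expected residual is 1/Σλ = 51.6654 days, regardless of the 60 already elapsed.

51.67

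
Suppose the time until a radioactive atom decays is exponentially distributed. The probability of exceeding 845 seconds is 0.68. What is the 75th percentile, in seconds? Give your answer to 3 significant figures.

e^(−λ·845) = 0.68 ⇒ λ = −ln(0.68)/845 = 0.000456405.
75th percentile: 1 − e^(−λt) = 0.75, t = −ln(0.25)/λ = 3037.42 seconds.

3040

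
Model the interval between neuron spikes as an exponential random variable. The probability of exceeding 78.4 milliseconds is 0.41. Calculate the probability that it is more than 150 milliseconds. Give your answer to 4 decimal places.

e^(−λ·78.4) = 0.41 ⇒ λ = −ln(0.41)/78.4 = 0.0113724.
P(X > 150) = e^(−0.0113724·150) = e^(−1.7059) ≈ 0.1816.

0.1816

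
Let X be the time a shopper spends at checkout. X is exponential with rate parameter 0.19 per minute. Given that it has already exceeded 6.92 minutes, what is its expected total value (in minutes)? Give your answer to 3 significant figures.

12.2

By memorylessness, E[X | X > 6.92] = 6.92 + 1/λ = 6.92 + 5.26316 = 12.1832 minutes.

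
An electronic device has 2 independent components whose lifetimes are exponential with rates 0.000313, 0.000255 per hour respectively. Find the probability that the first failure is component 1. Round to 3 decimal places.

0.551

The time to first failure is exponential with rate Σλ = 0.000313 + 0.000255 = 0.000568.
P(component 1 first) = λ_1/Σλ = 0.000313/0.000568 ≈ 0.551.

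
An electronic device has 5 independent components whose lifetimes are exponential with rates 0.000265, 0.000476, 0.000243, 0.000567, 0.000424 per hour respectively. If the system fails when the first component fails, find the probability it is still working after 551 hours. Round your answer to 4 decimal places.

The time to first failure is exponential with rate Σλ = 0.000265 + 0.000476 + 0.000243 + 0.000567 + 0.000424 = 0.001975.
P(min > 551) = e^(−0.001975·551) = e^(−1.0882) ≈ 0.3368.

0.3368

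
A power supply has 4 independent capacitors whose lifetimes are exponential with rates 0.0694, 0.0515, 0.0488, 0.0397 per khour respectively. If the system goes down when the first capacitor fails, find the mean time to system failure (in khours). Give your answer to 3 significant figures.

The time to first failure is exponential with rate Σλ = 0.0694 + 0.0515 + 0.0488 + 0.0397 = 0.2094.
E[min] = 1/Σλ = 1/0.2094 = 4.77555 khours.

4.78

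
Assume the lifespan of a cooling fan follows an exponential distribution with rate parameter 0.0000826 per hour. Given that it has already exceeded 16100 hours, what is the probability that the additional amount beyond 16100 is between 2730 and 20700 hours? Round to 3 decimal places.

Memoryless: the residual past 16100 is again Exp(λ).
P(2730 < residual < 20700) = e^(−λ·2730) − e^(−λ·20700) = 0.79812 − 0.18090 ≈ 0.617.

0.617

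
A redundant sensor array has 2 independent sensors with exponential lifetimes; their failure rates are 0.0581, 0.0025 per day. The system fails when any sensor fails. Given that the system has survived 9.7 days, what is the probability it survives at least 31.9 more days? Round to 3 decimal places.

0.145

Time to first failure ~ Exp(Σλ) with Σλ = 0.0606.
By memorylessness, P(T > 9.7+31.9 | T > 9.7) = P(T > 31.9) = e^(−0.0606·31.9) ≈ 0.145.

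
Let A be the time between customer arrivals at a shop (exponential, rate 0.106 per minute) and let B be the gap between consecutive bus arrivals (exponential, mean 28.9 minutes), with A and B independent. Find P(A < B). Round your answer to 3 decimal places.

0.754

λ_1 = 0.106, λ_2 = 1/28.9 = 0.0346021.
For independent exponentials, P(A < B) = λ_1/(λ_1+λ_2) = 0.106/0.140602 ≈ 0.754.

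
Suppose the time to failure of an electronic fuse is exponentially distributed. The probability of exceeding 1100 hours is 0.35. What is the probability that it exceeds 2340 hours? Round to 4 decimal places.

0.1072

e^(−λ·1100) = 0.35 ⇒ λ = −ln(0.35)/1100 = 0.000954384.
P(X > 2340) = e^(−0.000954384·2340) = e^(−2.2333) ≈ 0.1072.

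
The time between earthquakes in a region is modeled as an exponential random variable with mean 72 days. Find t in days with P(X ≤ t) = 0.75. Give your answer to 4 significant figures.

99.81

The rate is λ = 1/72 = 0.0138889 per day.
Set 1 − e^(−λt) = 0.75, so t = −ln(0.25)/λ = 1.3863/0.0138889 ≈ 99.8132 days.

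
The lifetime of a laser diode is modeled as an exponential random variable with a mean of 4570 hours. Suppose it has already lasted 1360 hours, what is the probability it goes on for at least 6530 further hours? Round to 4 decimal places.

0.2396

The rate is λ = 1/4570 = 0.000218818 per hour.
The exponential is memoryless, so the remaining time is again Exp(λ): the condition X > 1360 is irrelevant.
P(X > 6530) = e^(−1.4289) ≈ 0.2396.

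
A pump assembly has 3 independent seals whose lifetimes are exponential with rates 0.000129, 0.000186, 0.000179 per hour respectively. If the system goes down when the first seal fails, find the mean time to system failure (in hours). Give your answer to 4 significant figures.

2024

The time to first failure is exponential with rate Σλ = 0.000129 + 0.000186 + 0.000179 = 0.000494.
E[min] = 1/Σλ = 1/0.000494 = 2024.29 hours.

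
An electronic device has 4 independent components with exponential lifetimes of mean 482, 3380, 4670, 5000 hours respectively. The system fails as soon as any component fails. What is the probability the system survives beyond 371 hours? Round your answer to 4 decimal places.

The first failure time is exponential with rate Σλ_i = 1/482 + 1/3380 + 1/4670 + 1/5000 = 0.00278468 per hour.
P(min > 371) = e^(−0.00278468·371) = e^(−1.0331) ≈ 0.3559.

0.3559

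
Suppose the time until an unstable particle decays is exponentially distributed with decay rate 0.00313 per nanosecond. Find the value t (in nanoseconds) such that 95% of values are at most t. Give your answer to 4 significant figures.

Set 1 − e^(−λt) = 0.95, so t = −ln(0.05)/λ = 2.9957/0.00313 ≈ 957.103 nanoseconds.

957.1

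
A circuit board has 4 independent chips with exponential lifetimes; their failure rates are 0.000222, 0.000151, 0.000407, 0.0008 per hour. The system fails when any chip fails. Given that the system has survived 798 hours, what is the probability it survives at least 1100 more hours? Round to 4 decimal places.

Time to first failure ~ Exp(Σλ) with Σλ = 0.00158.
By memorylessness, P(T > 798+1100 | T > 798) = P(T > 1100) = e^(−0.00158·1100) ≈ 0.1759.

0.1759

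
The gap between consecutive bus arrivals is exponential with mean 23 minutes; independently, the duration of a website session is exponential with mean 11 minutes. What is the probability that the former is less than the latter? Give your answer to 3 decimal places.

λ_1 = 1/23 = 0.0434783, λ_2 = 1/11 = 0.0909091.
For independent exponentials, P(the former < the latter) = λ_1/(λ_1+λ_2) = 0.0434783/0.134387 ≈ 0.324.

0.324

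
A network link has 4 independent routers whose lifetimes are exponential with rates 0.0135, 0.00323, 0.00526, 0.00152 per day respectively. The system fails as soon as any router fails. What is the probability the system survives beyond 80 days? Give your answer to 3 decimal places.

The time to first failure is exponential with rate Σλ = 0.0135 + 0.00323 + 0.00526 + 0.00152 = 0.02351.
P(min > 80) = e^(−0.02351·80) = e^(−1.8808) ≈ 0.152.

0.152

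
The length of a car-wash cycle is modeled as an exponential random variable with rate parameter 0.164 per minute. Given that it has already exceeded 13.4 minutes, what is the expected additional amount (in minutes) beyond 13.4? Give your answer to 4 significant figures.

By memorylessness, the remaining amount past any threshold is again Exp(λ) with mean 1/λ = 6.09756 minutes.

6.098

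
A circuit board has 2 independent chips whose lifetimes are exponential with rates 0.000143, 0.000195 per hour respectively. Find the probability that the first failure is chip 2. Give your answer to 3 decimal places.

0.577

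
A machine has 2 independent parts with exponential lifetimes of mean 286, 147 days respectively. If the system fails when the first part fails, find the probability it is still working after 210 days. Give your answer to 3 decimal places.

0.115

The first failure time is exponential with rate Σλ_i = 1/286 + 1/147 = 0.0102992 per day.
P(min > 210) = e^(−0.0102992·210) = e^(−2.1628) ≈ 0.115.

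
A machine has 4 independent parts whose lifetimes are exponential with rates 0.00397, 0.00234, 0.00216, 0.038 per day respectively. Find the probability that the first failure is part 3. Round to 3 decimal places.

0.046

The time to first failure is exponential with rate Σλ = 0.00397 + 0.00234 + 0.00216 + 0.038 = 0.04647.
P(part 3 first) = λ_3/Σλ = 0.00216/0.04647 ≈ 0.046.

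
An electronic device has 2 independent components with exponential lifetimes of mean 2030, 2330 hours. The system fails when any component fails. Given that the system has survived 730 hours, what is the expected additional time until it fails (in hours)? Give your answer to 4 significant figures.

1085

First-failure rate Σλ = 1/2030 + 1/2330 = 0.000921795.
By memorylessness the expected residual is 1/Σλ = 1084.84 hours, regardless of the 730 already elapsed.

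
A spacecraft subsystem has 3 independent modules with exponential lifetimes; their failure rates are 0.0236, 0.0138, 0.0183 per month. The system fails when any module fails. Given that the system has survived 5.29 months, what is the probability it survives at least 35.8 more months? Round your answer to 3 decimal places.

Time to first failure ~ Exp(Σλ) with Σλ = 0.0557.
By memorylessness, P(T > 5.29+35.8 | T > 5.29) = P(T > 35.8) = e^(−0.0557·35.8) ≈ 0.136.

0.136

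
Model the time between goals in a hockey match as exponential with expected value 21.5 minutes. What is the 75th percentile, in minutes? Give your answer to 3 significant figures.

29.8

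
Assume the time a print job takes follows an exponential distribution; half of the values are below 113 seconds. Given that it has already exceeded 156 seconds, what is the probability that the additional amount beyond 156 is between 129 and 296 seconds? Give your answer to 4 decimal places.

0.2905

For an exponential, median = ln(2)/λ, so λ = ln 2 / 113 = 0.00613405 per second.
Memoryless: the residual past 156 is again Exp(λ).
P(129 < residual < 296) = e^(−λ·129) − e^(−λ·296) = 0.45326 − 0.16273 ≈ 0.2905.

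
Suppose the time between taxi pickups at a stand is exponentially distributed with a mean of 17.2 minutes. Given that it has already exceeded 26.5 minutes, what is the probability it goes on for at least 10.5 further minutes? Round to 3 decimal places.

0.543

The rate is λ = 1/17.2 = 0.0581395 per minute.
P(X > s+t | X > s) = e^(−λ(s+t))/e^(−λs) = e^(−λt), independent of s = 26.5.
P(X > 10.5) = e^(−0.61047) ≈ 0.543.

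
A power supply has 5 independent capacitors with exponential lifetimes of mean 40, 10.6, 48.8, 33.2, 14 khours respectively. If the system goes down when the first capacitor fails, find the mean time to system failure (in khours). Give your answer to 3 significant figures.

4.14

The first failure time is exponential with rate Σλ_i = 1/40 + 1/10.6 + 1/48.8 + 1/33.2 + 1/14 = 0.24138 per khour.
E[min] = 1/Σλ = 1/0.24138 = 4.14284 khours.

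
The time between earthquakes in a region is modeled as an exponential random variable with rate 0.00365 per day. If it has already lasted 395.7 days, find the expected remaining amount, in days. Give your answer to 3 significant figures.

274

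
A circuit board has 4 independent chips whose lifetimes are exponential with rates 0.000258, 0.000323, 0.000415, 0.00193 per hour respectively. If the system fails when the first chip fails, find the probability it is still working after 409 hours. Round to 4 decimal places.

The time to first failure is exponential with rate Σλ = 0.000258 + 0.000323 + 0.000415 + 0.00193 = 0.002926.
P(min > 409) = e^(−0.002926·409) = e^(−1.1967) ≈ 0.3022.

0.3022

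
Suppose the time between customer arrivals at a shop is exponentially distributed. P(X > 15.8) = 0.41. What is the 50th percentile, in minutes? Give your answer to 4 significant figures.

12.28

e^(−λ·15.8) = 0.41 ⇒ λ = −ln(0.41)/15.8 = 0.0564303.
50th percentile: 1 − e^(−λt) = 0.5, t = −ln(0.5)/λ = 12.2833 minutes.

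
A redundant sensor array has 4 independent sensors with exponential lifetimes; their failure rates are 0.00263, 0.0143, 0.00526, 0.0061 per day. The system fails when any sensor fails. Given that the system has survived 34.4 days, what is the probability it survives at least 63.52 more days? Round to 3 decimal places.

0.166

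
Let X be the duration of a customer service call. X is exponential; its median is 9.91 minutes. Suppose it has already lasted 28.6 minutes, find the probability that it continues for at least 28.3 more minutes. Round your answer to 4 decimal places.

0.1381

For an exponential, median = ln(2)/λ, so λ = ln 2 / 9.91 = 0.0699442 per minute.
P(X > s+t | X > s) = e^(−λ(s+t))/e^(−λs) = e^(−λt), independent of s = 28.6.
P(X > 28.3) = e^(−1.9794) ≈ 0.1381.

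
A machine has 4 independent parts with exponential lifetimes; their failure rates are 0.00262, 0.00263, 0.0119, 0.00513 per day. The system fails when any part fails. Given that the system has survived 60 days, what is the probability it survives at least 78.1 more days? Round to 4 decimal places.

0.1755

Time to first failure ~ Exp(Σλ) with Σλ = 0.02228.
By memorylessness, P(T > 60+78.1 | T > 60) = P(T > 78.1) = e^(−0.02228·78.1) ≈ 0.1755.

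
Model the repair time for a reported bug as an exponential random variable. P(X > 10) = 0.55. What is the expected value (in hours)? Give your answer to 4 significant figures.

16.73

e^(−λ·10) = 0.55 ⇒ λ = −ln(0.55)/10 = 0.0597837.
Mean = 1/λ = 16.727 hours.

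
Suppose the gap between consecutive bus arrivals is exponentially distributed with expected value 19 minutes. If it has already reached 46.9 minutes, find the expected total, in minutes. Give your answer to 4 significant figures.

65.90

The rate is λ = 1/19 = 0.0526316 per minute.
By memorylessness, E[X | X > 46.9] = 46.9 + 1/λ = 46.9 + 19 = 65.9 minutes.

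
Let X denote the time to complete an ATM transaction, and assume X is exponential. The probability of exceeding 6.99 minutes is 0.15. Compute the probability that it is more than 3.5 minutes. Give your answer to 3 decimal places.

e^(−λ·6.99) = 0.15 ⇒ λ = −ln(0.15)/6.99 = 0.271405.
P(X > 3.5) = e^(−0.271405·3.5) = e^(−0.94992) ≈ 0.387.

0.387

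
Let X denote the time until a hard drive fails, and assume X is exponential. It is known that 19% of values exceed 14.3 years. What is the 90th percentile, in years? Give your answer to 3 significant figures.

e^(−λ·14.3) = 0.19 ⇒ λ = −ln(0.19)/14.3 = 0.116135.
90th percentile: 1 − e^(−λt) = 0.9, t = −ln(0.1)/λ = 19.8268 years.

19.8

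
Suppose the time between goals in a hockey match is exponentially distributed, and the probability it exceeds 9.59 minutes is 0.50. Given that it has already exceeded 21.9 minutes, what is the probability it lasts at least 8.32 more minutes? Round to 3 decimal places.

From e^(−λ·9.59) = 0.50, λ = −ln(0.50)/9.59 = 0.0722781.
Memoryless: P(X > 21.9+8.32 | X > 21.9) = P(X > 8.32) = e^(−0.0722781·8.32) ≈ 0.548.

0.548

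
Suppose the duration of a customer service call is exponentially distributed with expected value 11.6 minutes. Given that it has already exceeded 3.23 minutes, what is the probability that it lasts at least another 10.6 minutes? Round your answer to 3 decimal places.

The rate is λ = 1/11.6 = 0.0862069 per minute.
P(X > s+t | X > s) = e^(−λ(s+t))/e^(−λs) = e^(−λt), independent of s = 3.23.
P(X > 10.6) = e^(−0.91379) ≈ 0.401.

0.401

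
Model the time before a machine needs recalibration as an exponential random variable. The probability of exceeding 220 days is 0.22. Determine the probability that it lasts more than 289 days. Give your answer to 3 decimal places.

0.137

e^(−λ·220) = 0.22 ⇒ λ = −ln(0.22)/220 = 0.0068824.
P(X > 289) = e^(−0.0068824·289) = e^(−1.989) ≈ 0.137.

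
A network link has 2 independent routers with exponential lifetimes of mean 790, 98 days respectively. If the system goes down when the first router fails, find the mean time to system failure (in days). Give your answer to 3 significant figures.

The first failure time is exponential with rate Σλ_i = 1/790 + 1/98 = 0.0114699 per day.
E[min] = 1/Σλ = 1/0.0114699 = 87.1847 days.

87.2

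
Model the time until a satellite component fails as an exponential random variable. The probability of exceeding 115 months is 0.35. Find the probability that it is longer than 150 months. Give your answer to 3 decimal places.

e^(−λ·115) = 0.35 ⇒ λ = −ln(0.35)/115 = 0.00912889.
P(X > 150) = e^(−0.00912889·150) = e^(−1.3693) ≈ 0.254.

0.254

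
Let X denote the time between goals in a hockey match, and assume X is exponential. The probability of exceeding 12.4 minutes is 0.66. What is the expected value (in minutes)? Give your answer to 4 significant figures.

29.84

e^(−λ·12.4) = 0.66 ⇒ λ = −ln(0.66)/12.4 = 0.0335093.
Mean = 1/λ = 29.8425 minutes.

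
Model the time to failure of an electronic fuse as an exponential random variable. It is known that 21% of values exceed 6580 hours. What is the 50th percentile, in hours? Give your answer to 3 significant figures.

e^(−λ·6580) = 0.21 ⇒ λ = −ln(0.21)/6580 = 0.000237181.
50th percentile: 1 − e^(−λt) = 0.5, t = −ln(0.5)/λ = 2922.45 hours.

2920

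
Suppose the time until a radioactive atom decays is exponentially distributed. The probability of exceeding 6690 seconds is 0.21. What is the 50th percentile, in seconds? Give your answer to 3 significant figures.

2970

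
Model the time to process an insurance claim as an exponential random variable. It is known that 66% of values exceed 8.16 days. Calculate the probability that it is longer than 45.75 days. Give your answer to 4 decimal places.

e^(−λ·8.16) = 0.66 ⇒ λ = −ln(0.66)/8.16 = 0.050921.
P(X > 45.75) = e^(−0.050921·45.75) = e^(−2.3296) ≈ 0.0973.

0.0973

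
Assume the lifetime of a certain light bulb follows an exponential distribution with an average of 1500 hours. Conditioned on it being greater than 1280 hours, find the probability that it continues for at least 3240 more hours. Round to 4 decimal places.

The rate is λ = 1/1500 = 0.000666667 per hour.
The exponential is memoryless, so the remaining time is again Exp(λ): the condition X > 1280 is irrelevant.
P(X > 3240) = e^(−2.16) ≈ 0.1153.

0.1153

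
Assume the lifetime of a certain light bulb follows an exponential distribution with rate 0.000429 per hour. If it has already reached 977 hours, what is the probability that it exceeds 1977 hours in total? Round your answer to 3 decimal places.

P(X > s+t | X > s) = e^(−λ(s+t))/e^(−λs) = e^(−λt), independent of s = 977.
P(X > 1000) = e^(−0.429) ≈ 0.651.

0.651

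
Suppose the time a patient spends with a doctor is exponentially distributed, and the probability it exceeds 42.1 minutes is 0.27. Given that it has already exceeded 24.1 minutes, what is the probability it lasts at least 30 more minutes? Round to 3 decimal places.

From e^(−λ·42.1) = 0.27, λ = −ln(0.27)/42.1 = 0.0311006.
Memoryless: P(X > 24.1+30 | X > 24.1) = P(X > 30) = e^(−0.0311006·30) ≈ 0.393.

0.393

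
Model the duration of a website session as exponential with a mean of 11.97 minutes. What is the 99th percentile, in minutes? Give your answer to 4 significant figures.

The rate is λ = 1/11.97 = 0.0835422 per minute.
Set 1 − e^(−λt) = 0.99, so t = −ln(0.01)/λ = 4.6052/0.0835422 ≈ 55.1239 minutes.

55.12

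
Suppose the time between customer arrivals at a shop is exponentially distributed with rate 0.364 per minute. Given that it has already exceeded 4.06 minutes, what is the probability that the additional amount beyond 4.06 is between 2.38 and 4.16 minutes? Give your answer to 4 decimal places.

Memoryless: the residual past 4.06 is again Exp(λ).
P(2.38 < residual < 4.16) = e^(−λ·2.38) − e^(−λ·4.16) = 0.42050 − 0.21998 ≈ 0.2005.

0.2005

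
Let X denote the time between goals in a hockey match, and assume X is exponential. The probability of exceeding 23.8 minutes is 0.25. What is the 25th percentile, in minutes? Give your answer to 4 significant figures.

4.939

e^(−λ·23.8) = 0.25 ⇒ λ = −ln(0.25)/23.8 = 0.0582477.
25th percentile: 1 − e^(−λt) = 0.25, t = −ln(0.75)/λ = 4.93895 minutes.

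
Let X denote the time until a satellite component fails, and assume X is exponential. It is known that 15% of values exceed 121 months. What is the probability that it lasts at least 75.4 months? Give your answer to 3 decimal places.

e^(−λ·121) = 0.15 ⇒ λ = −ln(0.15)/121 = 0.0156787.
P(X > 75.4) = e^(−0.0156787·75.4) = e^(−1.1822) ≈ 0.307.

0.307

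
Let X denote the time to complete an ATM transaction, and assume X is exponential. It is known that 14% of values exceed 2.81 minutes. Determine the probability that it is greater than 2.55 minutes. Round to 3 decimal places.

0.168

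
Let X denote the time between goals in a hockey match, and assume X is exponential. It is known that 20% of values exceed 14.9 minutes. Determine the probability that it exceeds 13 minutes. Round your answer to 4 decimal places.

0.2456

e^(−λ·14.9) = 0.20 ⇒ λ = −ln(0.20)/14.9 = 0.108016.
P(X > 13) = e^(−0.108016·13) = e^(−1.4042) ≈ 0.2456.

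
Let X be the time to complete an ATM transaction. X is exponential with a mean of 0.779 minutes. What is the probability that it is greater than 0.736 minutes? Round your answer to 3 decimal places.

0.389

The rate is λ = 1/0.779 = 1.2837 per minute.
P(X > 0.736) = e^(−λ·0.736) = e^(−0.9448) ≈ 0.389.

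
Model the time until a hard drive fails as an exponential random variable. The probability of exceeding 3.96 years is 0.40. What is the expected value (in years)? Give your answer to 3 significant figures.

e^(−λ·3.96) = 0.40 ⇒ λ = −ln(0.40)/3.96 = 0.231387.
Mean = 1/λ = 4.32177 years.

4.32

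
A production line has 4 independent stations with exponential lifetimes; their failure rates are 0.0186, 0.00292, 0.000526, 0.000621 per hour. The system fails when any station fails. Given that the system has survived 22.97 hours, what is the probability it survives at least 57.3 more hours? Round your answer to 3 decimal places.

0.273

Time to first failure ~ Exp(Σλ) with Σλ = 0.022667.
By memorylessness, P(T > 22.97+57.3 | T > 22.97) = P(T > 57.3) = e^(−0.022667·57.3) ≈ 0.273.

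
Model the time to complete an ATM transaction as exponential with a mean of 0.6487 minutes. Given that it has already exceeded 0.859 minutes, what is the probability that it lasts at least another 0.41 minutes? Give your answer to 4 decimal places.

The rate is λ = 1/0.6487 = 1.54154 per minute.
P(X > s+t | X > s) = e^(−λ(s+t))/e^(−λs) = e^(−λt), independent of s = 0.859.
P(X > 0.41) = e^(−0.63203) ≈ 0.5315.

0.5315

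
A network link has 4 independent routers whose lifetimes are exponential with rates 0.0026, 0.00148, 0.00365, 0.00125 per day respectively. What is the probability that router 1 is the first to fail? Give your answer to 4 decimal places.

0.2895

The time to first failure is exponential with rate Σλ = 0.0026 + 0.00148 + 0.00365 + 0.00125 = 0.00898.
P(router 1 first) = λ_1/Σλ = 0.0026/0.00898 ≈ 0.2895.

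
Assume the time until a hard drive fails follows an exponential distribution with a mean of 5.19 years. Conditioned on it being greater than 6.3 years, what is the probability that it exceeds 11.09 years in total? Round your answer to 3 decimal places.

The rate is λ = 1/5.19 = 0.192678 per year.
By the memoryless property, P(X > 6.3+4.79 | X > 6.3) = P(X > 4.79).
P(X > 4.79) = e^(−0.92293) ≈ 0.397.

0.397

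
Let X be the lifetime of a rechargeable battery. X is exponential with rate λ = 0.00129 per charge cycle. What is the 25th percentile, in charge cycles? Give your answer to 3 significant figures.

Set 1 − e^(−λt) = 0.25, so t = −ln(0.75)/λ = 0.28768/0.00129 ≈ 223.009 charge cycles.

223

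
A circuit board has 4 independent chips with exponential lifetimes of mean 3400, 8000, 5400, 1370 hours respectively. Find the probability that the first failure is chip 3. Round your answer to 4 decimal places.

0.1388

Rates: λ_i = 1/mean_i → 0.000294118, 0.000125, 0.000185185, 0.000729927; Σλ = 0.00133423.
P(chip 3 first) = λ_3/Σλ = 0.000185185/0.00133423 ≈ 0.1388.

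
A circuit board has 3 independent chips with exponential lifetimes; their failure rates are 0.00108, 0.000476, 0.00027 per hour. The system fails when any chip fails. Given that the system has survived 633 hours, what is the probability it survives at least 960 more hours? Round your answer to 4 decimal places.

0.1733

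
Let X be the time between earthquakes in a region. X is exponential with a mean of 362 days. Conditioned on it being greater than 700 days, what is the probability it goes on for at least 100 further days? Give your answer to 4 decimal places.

0.7586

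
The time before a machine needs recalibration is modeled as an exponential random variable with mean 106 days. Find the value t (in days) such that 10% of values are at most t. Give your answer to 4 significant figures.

11.17

The rate is λ = 1/106 = 0.00943396 per day.
Set 1 − e^(−λt) = 0.1, so t = −ln(0.9)/λ = 0.10536/0.00943396 ≈ 11.1682 days.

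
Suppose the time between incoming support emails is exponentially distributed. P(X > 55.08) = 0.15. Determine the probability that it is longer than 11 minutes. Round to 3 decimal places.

e^(−λ·55.08) = 0.15 ⇒ λ = −ln(0.15)/55.08 = 0.034443.
P(X > 11) = e^(−0.034443·11) = e^(−0.37887) ≈ 0.685.

0.685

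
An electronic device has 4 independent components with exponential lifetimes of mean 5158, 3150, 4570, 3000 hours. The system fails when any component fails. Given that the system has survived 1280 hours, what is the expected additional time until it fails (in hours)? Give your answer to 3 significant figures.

940

First-failure rate Σλ = 1/5158 + 1/3150 + 1/4570 + 1/3000 = 0.00106349.
By memorylessness the expected residual is 1/Σλ = 940.304 hours, regardless of the 1280 already elapsed.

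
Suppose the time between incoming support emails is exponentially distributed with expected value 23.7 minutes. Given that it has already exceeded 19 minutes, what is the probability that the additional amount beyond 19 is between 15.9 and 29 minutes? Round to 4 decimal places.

The rate is λ = 1/23.7 = 0.0421941 per minute.
Memoryless: the residual past 19 is again Exp(λ).
P(15.9 < residual < 29) = e^(−λ·15.9) − e^(−λ·29) = 0.51126 − 0.29416 ≈ 0.2171.

0.2171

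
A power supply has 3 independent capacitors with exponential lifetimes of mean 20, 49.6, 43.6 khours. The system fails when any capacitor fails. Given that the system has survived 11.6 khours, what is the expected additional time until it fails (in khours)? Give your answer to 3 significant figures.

10.7

First-failure rate Σλ = 1/20 + 1/49.6 + 1/43.6 = 0.0930971.
By memorylessness the expected residual is 1/Σλ = 10.7415 khours, regardless of the 11.6 already elapsed.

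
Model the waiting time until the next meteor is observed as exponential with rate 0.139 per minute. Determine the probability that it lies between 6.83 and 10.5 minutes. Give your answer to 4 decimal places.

0.1546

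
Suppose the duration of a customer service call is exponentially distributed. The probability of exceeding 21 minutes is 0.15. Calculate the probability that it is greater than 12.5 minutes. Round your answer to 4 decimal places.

e^(−λ·21) = 0.15 ⇒ λ = −ln(0.15)/21 = 0.090339.
P(X > 12.5) = e^(−0.090339·12.5) = e^(−1.1292) ≈ 0.3233.

0.3233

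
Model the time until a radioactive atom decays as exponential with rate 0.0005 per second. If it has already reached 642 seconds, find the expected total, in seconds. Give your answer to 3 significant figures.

2640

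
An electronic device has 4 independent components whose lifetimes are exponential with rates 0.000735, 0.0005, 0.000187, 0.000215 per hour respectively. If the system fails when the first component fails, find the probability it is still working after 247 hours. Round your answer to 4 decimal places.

0.6674

The time to first failure is exponential with rate Σλ = 0.000735 + 0.0005 + 0.000187 + 0.000215 = 0.001637.
P(min > 247) = e^(−0.001637·247) = e^(−0.40434) ≈ 0.6674.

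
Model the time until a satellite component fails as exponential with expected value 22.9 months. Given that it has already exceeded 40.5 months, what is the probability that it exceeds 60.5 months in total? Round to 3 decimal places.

0.418

The rate is λ = 1/22.9 = 0.0436681 per month.
By the memoryless property, P(X > 40.5+20 | X > 40.5) = P(X > 20).
P(X > 20) = e^(−0.87336) ≈ 0.418.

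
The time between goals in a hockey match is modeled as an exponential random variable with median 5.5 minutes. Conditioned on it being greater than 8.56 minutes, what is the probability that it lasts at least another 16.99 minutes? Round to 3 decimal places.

For an exponential, median = ln(2)/λ, so λ = ln 2 / 5.5 = 0.126027 per minute.
The exponential is memoryless, so the remaining time is again Exp(λ): the condition X > 8.56 is irrelevant.
P(X > 16.99) = e^(−2.1412) ≈ 0.118.

0.118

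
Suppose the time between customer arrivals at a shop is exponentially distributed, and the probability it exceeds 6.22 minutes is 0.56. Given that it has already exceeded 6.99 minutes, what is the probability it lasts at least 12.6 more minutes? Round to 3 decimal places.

From e^(−λ·6.22) = 0.56, λ = −ln(0.56)/6.22 = 0.0932184.
Memoryless: P(X > 6.99+12.6 | X > 6.99) = P(X > 12.6) = e^(−0.0932184·12.6) ≈ 0.309.

0.309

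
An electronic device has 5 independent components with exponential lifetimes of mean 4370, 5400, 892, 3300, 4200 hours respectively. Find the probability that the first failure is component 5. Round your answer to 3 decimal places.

Rates: λ_i = 1/mean_i → 0.000228833, 0.000185185, 0.00112108, 0.00030303, 0.000238095; Σλ = 0.00207622.
P(component 5 first) = λ_5/Σλ = 0.000238095/0.00207622 ≈ 0.115.

0.115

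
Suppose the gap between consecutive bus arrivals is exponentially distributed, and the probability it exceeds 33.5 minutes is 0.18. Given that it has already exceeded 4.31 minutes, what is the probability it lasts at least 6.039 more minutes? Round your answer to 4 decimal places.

From e^(−λ·33.5) = 0.18, λ = −ln(0.18)/33.5 = 0.051188.
Memoryless: P(X > 4.31+6.039 | X > 4.31) = P(X > 6.039) = e^(−0.051188·6.039) ≈ 0.7341.

0.7341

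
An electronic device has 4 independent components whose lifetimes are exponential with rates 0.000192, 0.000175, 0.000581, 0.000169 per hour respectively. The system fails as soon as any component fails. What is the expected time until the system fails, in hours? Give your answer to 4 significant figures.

The time to first failure is exponential with rate Σλ = 0.000192 + 0.000175 + 0.000581 + 0.000169 = 0.001117.
E[min] = 1/Σλ = 1/0.001117 = 895.255 hours.

895.3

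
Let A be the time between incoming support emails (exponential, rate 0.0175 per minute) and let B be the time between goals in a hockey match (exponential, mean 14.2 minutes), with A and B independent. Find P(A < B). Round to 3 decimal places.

λ_1 = 0.0175, λ_2 = 1/14.2 = 0.0704225.
For independent exponentials, P(A < B) = λ_1/(λ_1+λ_2) = 0.0175/0.0879225 ≈ 0.199.

0.199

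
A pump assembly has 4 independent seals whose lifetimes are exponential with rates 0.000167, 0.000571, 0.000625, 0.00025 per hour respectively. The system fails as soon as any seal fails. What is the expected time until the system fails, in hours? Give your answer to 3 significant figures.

The time to first failure is exponential with rate Σλ = 0.000167 + 0.000571 + 0.000625 + 0.00025 = 0.001613.
E[min] = 1/Σλ = 1/0.001613 = 619.963 hours.

620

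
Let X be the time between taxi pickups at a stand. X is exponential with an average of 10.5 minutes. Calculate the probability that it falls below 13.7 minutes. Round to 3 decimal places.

0.729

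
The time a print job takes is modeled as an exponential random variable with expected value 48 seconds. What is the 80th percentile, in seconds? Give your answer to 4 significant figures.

The rate is λ = 1/48 = 0.0208333 per second.
Set 1 − e^(−λt) = 0.8, so t = −ln(0.2)/λ = 1.6094/0.0208333 ≈ 77.253 seconds.

77.25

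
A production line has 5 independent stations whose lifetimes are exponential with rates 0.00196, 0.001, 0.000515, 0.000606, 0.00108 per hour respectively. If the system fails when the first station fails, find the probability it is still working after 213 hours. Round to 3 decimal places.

The time to first failure is exponential with rate Σλ = 0.00196 + 0.001 + 0.000515 + 0.000606 + 0.00108 = 0.005161.
P(min > 213) = e^(−0.005161·213) = e^(−1.0993) ≈ 0.333.

0.333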